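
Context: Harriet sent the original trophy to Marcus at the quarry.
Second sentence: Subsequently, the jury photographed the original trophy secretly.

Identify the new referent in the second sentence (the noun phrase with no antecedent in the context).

the jury

"the original trophy" in the second sentence is given — already mentioned in the context.
"the jury" has no antecedent in the context; it is discourse-new.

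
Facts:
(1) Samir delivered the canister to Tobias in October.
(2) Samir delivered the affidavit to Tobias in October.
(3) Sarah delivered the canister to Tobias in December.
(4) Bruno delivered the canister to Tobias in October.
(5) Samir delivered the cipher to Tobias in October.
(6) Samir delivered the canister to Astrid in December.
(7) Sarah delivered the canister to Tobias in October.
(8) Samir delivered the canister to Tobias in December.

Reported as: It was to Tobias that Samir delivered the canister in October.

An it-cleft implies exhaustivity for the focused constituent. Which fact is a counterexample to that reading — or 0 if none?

The cleft puts "Tobias" in focus and presupposes the open proposition with agent = Samir, thing = the canister, setting = in October.
Exhaustivity: Tobias is the only recipient satisfying that background.
Every other fact differs from the presupposition on some backgrounded slot, so none challenges the exhaustivity.

0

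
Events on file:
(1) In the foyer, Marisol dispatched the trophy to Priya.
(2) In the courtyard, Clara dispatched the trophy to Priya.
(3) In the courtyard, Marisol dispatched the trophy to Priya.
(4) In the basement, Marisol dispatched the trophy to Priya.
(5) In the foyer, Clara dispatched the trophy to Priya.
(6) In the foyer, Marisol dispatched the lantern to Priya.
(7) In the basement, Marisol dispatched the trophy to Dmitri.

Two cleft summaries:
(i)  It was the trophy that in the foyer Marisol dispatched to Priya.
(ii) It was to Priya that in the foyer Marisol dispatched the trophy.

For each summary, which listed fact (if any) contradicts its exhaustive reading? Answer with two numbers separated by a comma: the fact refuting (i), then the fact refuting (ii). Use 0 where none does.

Summary (i) focuses "the trophy" (the thing); background Marisol as agent and Priya as recipient and in the foyer as setting. Fact (6) matches that background with thing = the lantern — refutes (i).
Summary (ii) focuses "Priya" (the recipient); background Marisol as agent and the trophy as thing and in the foyer as setting. No fact matches that background with a different recipient, so 0.

6, 0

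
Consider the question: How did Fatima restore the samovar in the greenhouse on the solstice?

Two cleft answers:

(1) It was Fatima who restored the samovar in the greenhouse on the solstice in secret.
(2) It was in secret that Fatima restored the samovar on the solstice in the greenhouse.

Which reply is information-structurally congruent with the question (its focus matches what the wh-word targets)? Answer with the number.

2

The question word "how" targets the manner.
Option (1) clefts "Fatima" — the subject (agent), not what was asked.
Option (2) clefts "in secret" — that matches what the question asks about.
So the congruent reply is (2).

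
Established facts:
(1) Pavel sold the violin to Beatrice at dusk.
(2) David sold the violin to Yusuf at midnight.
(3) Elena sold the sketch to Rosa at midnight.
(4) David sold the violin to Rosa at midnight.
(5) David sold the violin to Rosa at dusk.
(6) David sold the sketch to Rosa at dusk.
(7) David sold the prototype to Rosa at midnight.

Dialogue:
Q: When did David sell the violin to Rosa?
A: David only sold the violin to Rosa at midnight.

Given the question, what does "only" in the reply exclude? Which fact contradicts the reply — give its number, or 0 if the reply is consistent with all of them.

5

The question "When did ...?" targets the setting, so in the reply the focus falls on "at midnight".
So "only" ranges over settings; the rest (agent = David, thing = the violin, recipient = Rosa) is presupposed.
Fact (5) keeps agent = David, thing = the violin, recipient = Rosa but has setting = at dusk; that refutes the reply.
(Fact (7) would refute a reading with focus on the thing — but that is not what the question asks.)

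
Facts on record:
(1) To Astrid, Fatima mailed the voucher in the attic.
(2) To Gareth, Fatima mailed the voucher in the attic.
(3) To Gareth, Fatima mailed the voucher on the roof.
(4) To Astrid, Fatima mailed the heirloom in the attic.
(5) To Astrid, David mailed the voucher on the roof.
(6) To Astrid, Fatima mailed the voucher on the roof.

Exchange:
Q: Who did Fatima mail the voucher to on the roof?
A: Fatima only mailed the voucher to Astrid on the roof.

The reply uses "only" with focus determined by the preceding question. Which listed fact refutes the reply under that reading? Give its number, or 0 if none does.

Answering "Who did ... to ...?" puts focus on the recipient — here, "Astrid".
"Only" then excludes alternative recipients while the background — Fatima as agent and the voucher as thing and on the roof as setting — is held fixed.
Fact (3) shares the background with a different recipient (Gareth) — counterexample.
(Fact (1) would refute a reading with focus on the setting — but that is not what the question asks.)

3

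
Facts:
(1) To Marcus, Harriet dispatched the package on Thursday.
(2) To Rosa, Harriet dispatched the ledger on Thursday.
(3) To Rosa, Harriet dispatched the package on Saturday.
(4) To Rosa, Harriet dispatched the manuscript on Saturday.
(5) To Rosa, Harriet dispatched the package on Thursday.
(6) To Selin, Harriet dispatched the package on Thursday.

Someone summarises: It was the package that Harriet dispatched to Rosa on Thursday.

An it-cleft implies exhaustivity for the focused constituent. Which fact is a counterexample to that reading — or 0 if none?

The cleft puts "the package" in focus and presupposes the open proposition with Harriet as agent and Rosa as recipient and on Thursday as setting.
The exhaustive reading says no other thing fits that background.
Fact (2) shares the background but with thing = the ledger; exhaustivity is violated.

2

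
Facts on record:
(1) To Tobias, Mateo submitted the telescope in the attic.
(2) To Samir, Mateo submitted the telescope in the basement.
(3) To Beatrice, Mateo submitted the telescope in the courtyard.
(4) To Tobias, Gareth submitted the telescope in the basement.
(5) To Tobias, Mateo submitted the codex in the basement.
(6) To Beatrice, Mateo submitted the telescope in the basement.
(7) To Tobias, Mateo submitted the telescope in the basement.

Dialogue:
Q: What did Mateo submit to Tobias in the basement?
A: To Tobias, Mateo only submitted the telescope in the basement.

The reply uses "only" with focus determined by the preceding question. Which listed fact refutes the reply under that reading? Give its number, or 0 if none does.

5

The question "What did ...?" targets the thing, so in the reply the focus falls on "the telescope".
"Only" then excludes alternative things while the background — same agent, recipient, setting (Mateo / Tobias / in the basement) — is held fixed.
Fact (5) shares the background with a different thing (the codex) — counterexample.
(Fact (2) would refute a reading with focus on the recipient — but that is not what the question asks.)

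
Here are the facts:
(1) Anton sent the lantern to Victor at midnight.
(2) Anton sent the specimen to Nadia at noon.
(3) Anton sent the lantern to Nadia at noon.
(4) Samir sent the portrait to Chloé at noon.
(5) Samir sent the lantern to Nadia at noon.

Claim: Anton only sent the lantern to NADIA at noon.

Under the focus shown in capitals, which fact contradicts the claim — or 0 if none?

0

The capitals mark "Nadia" as focus. So "only" rules out other recipients, with the rest (Anton as agent and the lantern as thing and at noon as setting) as background.
Every other fact changes something in the background, not just the recipient. Nothing refutes the claim.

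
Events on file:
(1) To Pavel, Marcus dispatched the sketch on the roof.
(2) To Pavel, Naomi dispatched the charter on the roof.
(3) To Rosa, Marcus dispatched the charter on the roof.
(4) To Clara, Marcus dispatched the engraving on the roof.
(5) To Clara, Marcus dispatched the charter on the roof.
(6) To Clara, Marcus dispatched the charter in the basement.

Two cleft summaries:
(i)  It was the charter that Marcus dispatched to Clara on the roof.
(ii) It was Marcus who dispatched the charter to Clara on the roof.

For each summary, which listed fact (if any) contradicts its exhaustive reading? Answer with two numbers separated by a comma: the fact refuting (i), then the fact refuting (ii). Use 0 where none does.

4, 0

(i): focus "the charter". Looking for same agent, recipient, setting (Marcus / Clara / on the roof) with some other thing — fact (4) has the engraving there. Refuted.
(ii): focus "Marcus". No fact shares same thing, recipient, setting (the charter / Clara / on the roof) with a different agent. 0.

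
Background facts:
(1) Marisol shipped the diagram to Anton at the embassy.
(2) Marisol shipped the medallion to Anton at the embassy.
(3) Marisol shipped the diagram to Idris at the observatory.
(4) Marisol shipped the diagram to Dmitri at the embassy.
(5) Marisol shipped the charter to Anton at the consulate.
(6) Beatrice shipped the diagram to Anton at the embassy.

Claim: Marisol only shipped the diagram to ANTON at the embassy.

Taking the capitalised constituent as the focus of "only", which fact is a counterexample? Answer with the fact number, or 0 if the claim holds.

The capitals mark "Anton" as focus. So "only" rules out other recipients, with the rest (Marisol as agent and the diagram as thing and at the embassy as setting) as background.
Fact (4) shares the background but differs in recipient (Dmitri) — a counterexample.

4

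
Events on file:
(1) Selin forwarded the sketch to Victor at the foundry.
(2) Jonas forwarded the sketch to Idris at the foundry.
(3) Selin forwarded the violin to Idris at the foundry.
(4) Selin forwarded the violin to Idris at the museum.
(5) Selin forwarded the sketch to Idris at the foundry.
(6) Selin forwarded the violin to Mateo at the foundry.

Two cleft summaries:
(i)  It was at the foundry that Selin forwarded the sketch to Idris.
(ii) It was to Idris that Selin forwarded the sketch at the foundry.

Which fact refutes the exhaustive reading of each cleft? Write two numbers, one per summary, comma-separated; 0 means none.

0, 1

(i): focus "at the foundry". No fact shares same agent, thing, recipient (Selin / the sketch / Idris) with a different setting. 0.
(ii): focus "Idris". Looking for same agent, thing, setting (Selin / the sketch / at the foundry) with some other recipient — fact (1) has Victor there. Refuted.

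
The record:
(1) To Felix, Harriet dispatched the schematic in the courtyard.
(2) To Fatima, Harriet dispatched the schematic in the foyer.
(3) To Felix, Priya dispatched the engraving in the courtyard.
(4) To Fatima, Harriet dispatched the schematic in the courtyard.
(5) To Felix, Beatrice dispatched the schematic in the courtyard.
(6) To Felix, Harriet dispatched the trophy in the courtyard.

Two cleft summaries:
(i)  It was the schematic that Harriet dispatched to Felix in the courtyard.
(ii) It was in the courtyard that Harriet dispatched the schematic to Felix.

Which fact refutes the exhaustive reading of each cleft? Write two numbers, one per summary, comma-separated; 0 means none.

6, 0

Summary (i) focuses "the schematic" (the thing); background Harriet as agent and Felix as recipient and in the courtyard as setting. Fact (6) matches that background with thing = the trophy — refutes (i).
Summary (ii) focuses "in the courtyard" (the setting); background Harriet as agent and the schematic as thing and Felix as recipient. No fact matches that background with a different setting, so 0.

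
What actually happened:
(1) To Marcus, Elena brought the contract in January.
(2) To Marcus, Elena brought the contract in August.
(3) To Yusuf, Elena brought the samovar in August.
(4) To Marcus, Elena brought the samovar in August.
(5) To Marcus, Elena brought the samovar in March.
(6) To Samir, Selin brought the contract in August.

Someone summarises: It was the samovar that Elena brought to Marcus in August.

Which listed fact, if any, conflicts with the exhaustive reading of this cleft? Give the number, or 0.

2

Focus of the cleft: "the samovar" (the thing). Presupposed background: same agent, recipient, setting (Elena / Marcus / in August).
Exhaustivity: the samovar is the only thing satisfying that background.
But fact (2) also has same agent, recipient, setting (Elena / Marcus / in August), with thing = the contract — so the exhaustive reading fails.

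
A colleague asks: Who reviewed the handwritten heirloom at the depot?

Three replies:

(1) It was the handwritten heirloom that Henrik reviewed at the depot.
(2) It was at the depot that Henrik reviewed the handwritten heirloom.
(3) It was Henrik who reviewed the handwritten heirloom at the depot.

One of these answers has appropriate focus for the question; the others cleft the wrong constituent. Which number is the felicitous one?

3

The question word "who" targets the subject (agent).
Option (1) clefts "the handwritten heirloom" — the direct object, not what was asked.
Option (2) clefts "at the depot" — the location, not what was asked.
Option (3) clefts "Henrik" — that matches what the question asks about.
So the congruent reply is (3).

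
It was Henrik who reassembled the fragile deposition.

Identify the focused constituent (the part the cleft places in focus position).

In an it-cleft "It was X that/who ...", the clefted constituent X is the focus; the that/who-clause expresses the presupposed open proposition.
Here the focus is "Henrik". The backgrounded (presupposed) material includes "the fragile deposition".

Henrik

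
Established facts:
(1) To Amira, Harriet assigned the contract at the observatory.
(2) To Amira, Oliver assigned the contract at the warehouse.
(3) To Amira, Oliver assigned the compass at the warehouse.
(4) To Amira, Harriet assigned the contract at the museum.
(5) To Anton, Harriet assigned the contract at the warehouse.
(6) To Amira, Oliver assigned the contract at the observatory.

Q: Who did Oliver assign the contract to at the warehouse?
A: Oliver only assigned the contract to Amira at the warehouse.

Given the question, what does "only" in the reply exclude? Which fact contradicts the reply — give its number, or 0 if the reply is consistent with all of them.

Answering "Who did ... to ...?" puts focus on the recipient — here, "Amira".
So "only" ranges over recipients; the rest (agent = Oliver, thing = the contract, setting = at the warehouse) is presupposed.
No fact keeps agent = Oliver, thing = the contract, setting = at the warehouse while changing the recipient; every other fact differs on something backgrounded. The reply stands.
(Fact (3) would refute a reading with focus on the thing — but that is not what the question asks.)

0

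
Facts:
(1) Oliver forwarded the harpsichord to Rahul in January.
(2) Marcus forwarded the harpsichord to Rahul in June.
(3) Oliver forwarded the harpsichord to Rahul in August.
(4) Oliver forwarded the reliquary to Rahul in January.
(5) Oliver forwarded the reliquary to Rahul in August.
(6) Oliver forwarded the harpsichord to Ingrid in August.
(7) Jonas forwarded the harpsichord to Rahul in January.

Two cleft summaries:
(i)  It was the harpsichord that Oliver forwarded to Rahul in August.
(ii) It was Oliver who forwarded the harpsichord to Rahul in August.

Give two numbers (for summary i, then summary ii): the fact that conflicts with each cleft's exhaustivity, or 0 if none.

5, 0

(i): focus "the harpsichord". Looking for agent = Oliver, recipient = Rahul, setting = in August with some other thing — fact (5) has the reliquary there. Refuted.
(ii): focus "Oliver". No fact shares thing = the harpsichord, recipient = Rahul, setting = in August with a different agent. 0.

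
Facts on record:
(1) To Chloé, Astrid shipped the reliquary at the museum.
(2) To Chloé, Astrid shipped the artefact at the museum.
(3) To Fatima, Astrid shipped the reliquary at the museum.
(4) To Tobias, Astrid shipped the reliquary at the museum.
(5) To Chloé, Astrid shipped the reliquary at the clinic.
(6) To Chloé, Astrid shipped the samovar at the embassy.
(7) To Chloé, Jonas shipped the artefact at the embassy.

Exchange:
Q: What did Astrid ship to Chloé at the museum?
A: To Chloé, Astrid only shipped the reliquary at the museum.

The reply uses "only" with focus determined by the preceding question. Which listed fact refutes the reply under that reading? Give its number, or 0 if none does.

Answering "What did ...?" puts focus on the thing — here, "the reliquary".
So "only" ranges over things; the rest (same agent, recipient, setting (Astrid / Chloé / at the museum)) is presupposed.
Fact (2) shares the background with a different thing (the artefact) — counterexample.
(Fact (5) would refute a reading with focus on the setting — but that is not what the question asks.)

2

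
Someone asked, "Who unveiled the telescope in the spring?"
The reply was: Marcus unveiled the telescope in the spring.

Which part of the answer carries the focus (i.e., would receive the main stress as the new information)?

The wh-word "who" asks about the subject (agent).
In the answer, "the telescope" and "in the spring" are given — repeated from the question.
The constituent filling the subject (agent) gap is "Marcus"; that is the focus and would carry nuclear stress.

Marcus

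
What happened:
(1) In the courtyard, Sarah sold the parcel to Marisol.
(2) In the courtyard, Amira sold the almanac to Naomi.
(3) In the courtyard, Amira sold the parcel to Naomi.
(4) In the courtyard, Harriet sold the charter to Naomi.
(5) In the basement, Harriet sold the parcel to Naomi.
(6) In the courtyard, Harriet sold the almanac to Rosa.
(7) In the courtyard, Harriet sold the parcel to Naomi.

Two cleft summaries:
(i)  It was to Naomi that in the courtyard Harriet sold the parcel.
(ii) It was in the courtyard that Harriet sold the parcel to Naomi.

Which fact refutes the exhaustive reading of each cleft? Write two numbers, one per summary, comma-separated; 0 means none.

(i): focus "Naomi". No fact shares Harriet as agent and the parcel as thing and in the courtyard as setting with a different recipient. 0.
(ii): focus "in the courtyard". Looking for Harriet as agent and the parcel as thing and Naomi as recipient with some other setting — fact (5) has in the basement there. Refuted.

0, 5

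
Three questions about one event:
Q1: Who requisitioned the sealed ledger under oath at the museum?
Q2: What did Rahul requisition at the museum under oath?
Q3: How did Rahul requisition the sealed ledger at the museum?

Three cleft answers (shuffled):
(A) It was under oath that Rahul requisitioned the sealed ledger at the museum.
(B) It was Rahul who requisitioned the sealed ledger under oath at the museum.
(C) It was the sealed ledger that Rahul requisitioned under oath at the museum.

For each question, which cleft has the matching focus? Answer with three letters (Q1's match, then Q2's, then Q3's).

Q1 asks about the subject (agent); cleft (B) focuses "Rahul", which is the subject (agent) — so Q1 → B.
Q2 asks about the direct object; cleft (C) focuses "the sealed ledger", which is the direct object — so Q2 → C.
Q3 asks about the manner; cleft (A) focuses "under oath", which is the manner — so Q3 → A.
Mapping: Q1→B, Q2→C, Q3→A.

BCA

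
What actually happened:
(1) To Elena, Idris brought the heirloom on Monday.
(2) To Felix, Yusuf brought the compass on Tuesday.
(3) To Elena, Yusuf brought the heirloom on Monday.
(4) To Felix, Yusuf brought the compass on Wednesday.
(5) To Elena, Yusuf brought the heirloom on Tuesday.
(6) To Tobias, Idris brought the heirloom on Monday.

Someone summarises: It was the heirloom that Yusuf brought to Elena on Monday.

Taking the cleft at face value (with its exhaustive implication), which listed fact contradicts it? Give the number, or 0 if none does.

The cleft puts "the heirloom" in focus and presupposes the open proposition with same agent, recipient, setting (Yusuf / Elena / on Monday).
The exhaustive reading says no other thing fits that background.
Every other fact differs from the presupposition on some backgrounded slot, so none challenges the exhaustivity.

0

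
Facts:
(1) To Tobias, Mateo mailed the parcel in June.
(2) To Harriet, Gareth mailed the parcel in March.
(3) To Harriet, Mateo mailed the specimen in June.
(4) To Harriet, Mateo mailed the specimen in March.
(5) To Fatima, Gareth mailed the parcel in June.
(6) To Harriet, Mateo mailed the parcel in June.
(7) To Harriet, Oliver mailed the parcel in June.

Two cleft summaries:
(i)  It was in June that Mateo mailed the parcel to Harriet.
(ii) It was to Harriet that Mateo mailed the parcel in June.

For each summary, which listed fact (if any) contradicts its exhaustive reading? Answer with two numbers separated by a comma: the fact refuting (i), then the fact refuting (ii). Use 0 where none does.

(i): focus "in June". No fact shares Mateo as agent and the parcel as thing and Harriet as recipient with a different setting. 0.
(ii): focus "Harriet". Looking for Mateo as agent and the parcel as thing and in June as setting with some other recipient — fact (1) has Tobias there. Refuted.

0, 1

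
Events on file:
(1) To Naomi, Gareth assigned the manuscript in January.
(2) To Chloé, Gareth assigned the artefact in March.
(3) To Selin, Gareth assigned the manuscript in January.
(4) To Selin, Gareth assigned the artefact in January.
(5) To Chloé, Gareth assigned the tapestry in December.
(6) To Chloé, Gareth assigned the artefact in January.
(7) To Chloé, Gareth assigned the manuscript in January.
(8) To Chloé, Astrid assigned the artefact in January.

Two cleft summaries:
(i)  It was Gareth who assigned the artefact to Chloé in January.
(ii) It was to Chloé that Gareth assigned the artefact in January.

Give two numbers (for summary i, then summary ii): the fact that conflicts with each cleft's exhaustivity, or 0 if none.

Summary (i) focuses "Gareth" (the agent); background same thing, recipient, setting (the artefact / Chloé / in January). Fact (8) matches that background with agent = Astrid — refutes (i).
Summary (ii) focuses "Chloé" (the recipient); background same agent, thing, setting (Gareth / the artefact / in January). Fact (4) matches that background with recipient = Selin — refutes (ii).

8, 4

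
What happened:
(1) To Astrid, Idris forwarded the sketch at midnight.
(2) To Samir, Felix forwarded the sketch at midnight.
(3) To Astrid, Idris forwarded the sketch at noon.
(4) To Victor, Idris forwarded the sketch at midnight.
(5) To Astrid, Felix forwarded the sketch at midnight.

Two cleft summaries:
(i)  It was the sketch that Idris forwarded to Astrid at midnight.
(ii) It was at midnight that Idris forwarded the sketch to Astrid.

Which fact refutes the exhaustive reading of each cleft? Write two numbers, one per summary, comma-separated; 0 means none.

0, 3

Summary (i) focuses "the sketch" (the thing); background agent = Idris, recipient = Astrid, setting = at midnight. No fact matches that background with a different thing, so 0.
Summary (ii) focuses "at midnight" (the setting); background agent = Idris, thing = the sketch, recipient = Astrid. Fact (3) matches that background with setting = at noon — refutes (ii).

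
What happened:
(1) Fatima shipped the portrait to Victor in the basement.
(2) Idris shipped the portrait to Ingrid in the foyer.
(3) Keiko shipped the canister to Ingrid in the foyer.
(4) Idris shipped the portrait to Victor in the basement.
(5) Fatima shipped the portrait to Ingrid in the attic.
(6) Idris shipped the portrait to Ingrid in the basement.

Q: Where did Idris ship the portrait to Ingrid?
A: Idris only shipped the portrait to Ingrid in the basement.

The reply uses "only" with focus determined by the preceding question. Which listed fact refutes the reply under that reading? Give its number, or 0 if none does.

The question "Where did ...?" targets the setting, so in the reply the focus falls on "in the basement".
So "only" ranges over settings; the rest (Idris as agent and the portrait as thing and Ingrid as recipient) is presupposed.
Fact (2) shares the background with a different setting (in the foyer) — counterexample.
(Fact (4) would refute a reading with focus on the recipient — but that is not what the question asks.)

2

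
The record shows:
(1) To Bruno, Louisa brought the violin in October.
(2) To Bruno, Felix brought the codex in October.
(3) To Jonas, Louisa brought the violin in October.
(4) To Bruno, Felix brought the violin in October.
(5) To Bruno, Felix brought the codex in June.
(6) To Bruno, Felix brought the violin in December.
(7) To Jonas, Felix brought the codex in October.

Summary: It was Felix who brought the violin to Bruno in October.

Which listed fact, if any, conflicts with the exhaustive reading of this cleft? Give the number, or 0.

1

The cleft puts "Felix" in focus and presupposes the open proposition with the violin as thing and Bruno as recipient and in October as setting.
The exhaustive reading says no other agent fits that background.
But fact (1) also has the violin as thing and Bruno as recipient and in October as setting, with agent = Louisa — so the exhaustive reading fails.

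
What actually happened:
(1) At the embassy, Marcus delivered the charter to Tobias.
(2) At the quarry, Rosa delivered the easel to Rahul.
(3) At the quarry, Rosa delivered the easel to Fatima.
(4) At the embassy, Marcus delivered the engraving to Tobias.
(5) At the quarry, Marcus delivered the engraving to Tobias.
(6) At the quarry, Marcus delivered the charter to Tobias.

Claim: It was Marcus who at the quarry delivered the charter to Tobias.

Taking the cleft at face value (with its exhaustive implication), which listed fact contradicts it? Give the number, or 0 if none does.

The cleft puts "Marcus" in focus and presupposes the open proposition with same thing, recipient, setting (the charter / Tobias / at the quarry).
The exhaustive reading says no other agent fits that background.
No listed fact matches the background with a different agent. Exhaustivity holds.

0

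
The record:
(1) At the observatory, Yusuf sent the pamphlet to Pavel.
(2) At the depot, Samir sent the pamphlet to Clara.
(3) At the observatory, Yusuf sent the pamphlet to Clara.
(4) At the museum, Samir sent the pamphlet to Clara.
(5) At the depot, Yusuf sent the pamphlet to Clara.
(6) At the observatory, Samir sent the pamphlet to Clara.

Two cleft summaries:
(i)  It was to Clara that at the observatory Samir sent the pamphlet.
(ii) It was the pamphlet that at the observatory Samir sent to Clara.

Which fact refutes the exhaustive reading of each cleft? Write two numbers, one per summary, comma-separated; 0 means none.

Summary (i) focuses "Clara" (the recipient); background same agent, thing, setting (Samir / the pamphlet / at the observatory). No fact matches that background with a different recipient, so 0.
Summary (ii) focuses "the pamphlet" (the thing); background same agent, recipient, setting (Samir / Clara / at the observatory). No fact matches that background with a different thing, so 0.

0, 0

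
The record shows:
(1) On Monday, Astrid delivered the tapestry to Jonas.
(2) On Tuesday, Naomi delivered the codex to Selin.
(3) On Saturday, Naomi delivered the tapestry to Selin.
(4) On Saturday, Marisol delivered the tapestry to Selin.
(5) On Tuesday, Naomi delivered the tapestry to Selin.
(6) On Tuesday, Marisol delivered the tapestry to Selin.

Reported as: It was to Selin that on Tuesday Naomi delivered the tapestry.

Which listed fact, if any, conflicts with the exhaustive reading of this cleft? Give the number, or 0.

The cleft puts "Selin" in focus and presupposes the open proposition with same agent, thing, setting (Naomi / the tapestry / on Tuesday).
The exhaustive reading says no other recipient fits that background.
Every other fact differs from the presupposition on some backgrounded slot, so none challenges the exhaustivity.

0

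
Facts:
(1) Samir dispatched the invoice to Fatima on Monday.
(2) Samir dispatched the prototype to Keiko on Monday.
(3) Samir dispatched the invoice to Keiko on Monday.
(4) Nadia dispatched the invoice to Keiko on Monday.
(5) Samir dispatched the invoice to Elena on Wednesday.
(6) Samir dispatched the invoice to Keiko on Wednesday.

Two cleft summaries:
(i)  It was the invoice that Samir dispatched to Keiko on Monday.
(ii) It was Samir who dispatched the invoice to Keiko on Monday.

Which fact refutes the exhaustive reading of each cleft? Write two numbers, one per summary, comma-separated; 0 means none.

Summary (i) focuses "the invoice" (the thing); background Samir as agent and Keiko as recipient and on Monday as setting. Fact (2) matches that background with thing = the prototype — refutes (i).
Summary (ii) focuses "Samir" (the agent); background the invoice as thing and Keiko as recipient and on Monday as setting. Fact (4) matches that background with agent = Nadia — refutes (ii).

2, 4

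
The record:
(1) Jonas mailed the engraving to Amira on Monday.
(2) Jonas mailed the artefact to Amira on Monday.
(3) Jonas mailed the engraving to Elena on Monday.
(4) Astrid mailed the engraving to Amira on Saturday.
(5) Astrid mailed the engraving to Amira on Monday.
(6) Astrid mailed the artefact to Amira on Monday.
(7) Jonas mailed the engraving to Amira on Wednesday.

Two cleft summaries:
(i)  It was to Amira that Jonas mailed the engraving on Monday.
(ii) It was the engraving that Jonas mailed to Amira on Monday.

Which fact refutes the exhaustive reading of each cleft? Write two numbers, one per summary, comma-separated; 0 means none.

Summary (i) focuses "Amira" (the recipient); background Jonas as agent and the engraving as thing and on Monday as setting. Fact (3) matches that background with recipient = Elena — refutes (i).
Summary (ii) focuses "the engraving" (the thing); background Jonas as agent and Amira as recipient and on Monday as setting. Fact (2) matches that background with thing = the artefact — refutes (ii).

3, 2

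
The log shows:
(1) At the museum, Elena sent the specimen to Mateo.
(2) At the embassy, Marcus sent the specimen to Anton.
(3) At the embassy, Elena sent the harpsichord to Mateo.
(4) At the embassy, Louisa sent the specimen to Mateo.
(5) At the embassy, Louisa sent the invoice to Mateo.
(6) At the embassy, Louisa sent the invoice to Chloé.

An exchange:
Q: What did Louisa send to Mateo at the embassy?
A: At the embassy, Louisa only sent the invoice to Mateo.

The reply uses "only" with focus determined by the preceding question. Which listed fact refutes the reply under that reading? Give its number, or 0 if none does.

4

Answering "What did ...?" puts focus on the thing — here, "the invoice".
So "only" ranges over things; the rest (agent = Louisa, recipient = Mateo, setting = at the embassy) is presupposed.
Fact (4) shares the background with a different thing (the specimen) — counterexample.
(Fact (6) would refute a reading with focus on the recipient — but that is not what the question asks.)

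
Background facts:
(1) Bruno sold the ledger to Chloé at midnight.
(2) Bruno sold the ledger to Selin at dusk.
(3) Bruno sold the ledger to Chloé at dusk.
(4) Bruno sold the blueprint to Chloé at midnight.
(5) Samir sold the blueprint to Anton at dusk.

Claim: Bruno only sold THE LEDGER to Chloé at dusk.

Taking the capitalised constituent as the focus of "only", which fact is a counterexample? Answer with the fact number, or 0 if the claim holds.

0

Focus (in capitals) is "the ledger" — the thing. "Only" excludes alternative things while holding fixed Bruno as agent and Chloé as recipient and at dusk as setting.
No fact matches Bruno as agent and Chloé as recipient and at dusk as setting with a different thing — every other fact differs on at least one backgrounded slot. So no fact refutes it.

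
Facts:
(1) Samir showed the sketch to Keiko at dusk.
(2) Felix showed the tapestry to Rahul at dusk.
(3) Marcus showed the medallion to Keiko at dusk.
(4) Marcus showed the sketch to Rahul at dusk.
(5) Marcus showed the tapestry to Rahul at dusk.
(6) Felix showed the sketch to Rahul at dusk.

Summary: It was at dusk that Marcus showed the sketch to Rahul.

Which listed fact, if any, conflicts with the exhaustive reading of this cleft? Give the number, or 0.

0

Focus of the cleft: "at dusk" (the setting). Presupposed background: agent = Marcus, thing = the sketch, recipient = Rahul.
Exhaustivity: at dusk is the only setting satisfying that background.
Every other fact differs from the presupposition on some backgrounded slot, so none challenges the exhaustivity.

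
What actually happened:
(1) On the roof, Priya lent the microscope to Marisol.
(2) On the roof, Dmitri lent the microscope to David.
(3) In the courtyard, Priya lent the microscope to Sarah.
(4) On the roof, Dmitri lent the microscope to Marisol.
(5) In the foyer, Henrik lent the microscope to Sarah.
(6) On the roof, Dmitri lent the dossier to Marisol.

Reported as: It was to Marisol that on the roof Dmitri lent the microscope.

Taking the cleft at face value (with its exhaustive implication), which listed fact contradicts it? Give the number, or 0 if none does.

2

The cleft puts "Marisol" in focus and presupposes the open proposition with same agent, thing, setting (Dmitri / the microscope / on the roof).
The exhaustive reading says no other recipient fits that background.
Fact (2) shares the background but with recipient = David; exhaustivity is violated.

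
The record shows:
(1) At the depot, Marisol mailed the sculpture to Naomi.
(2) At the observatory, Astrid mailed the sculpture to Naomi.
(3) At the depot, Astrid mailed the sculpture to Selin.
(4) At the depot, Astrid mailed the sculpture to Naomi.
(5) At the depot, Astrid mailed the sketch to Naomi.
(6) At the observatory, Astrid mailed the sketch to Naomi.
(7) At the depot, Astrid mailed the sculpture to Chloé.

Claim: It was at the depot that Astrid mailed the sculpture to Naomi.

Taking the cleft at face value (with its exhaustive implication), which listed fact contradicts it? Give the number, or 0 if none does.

2

Focus of the cleft: "at the depot" (the setting). Presupposed background: agent = Astrid, thing = the sculpture, recipient = Naomi.
The exhaustive reading says no other setting fits that background.
But fact (2) also has agent = Astrid, thing = the sculpture, recipient = Naomi, with setting = at the observatory — so the exhaustive reading fails.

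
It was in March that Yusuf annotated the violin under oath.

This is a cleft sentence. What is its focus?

In an it-cleft "It was X that/who ...", the clefted constituent X is the focus; the that/who-clause expresses the presupposed open proposition.
Here the focus is "in March". The backgrounded (presupposed) material includes "Yusuf", "the violin" and "under oath".

in March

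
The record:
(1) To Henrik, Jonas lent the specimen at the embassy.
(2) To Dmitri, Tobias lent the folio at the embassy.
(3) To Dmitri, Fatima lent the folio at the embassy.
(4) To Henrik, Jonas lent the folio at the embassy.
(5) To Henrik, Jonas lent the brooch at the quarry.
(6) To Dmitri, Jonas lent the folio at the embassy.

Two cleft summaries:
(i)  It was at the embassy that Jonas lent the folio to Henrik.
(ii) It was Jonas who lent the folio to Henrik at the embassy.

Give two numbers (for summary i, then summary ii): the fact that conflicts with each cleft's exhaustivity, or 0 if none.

0, 0

Summary (i) focuses "at the embassy" (the setting); background Jonas as agent and the folio as thing and Henrik as recipient. No fact matches that background with a different setting, so 0.
Summary (ii) focuses "Jonas" (the agent); background the folio as thing and Henrik as recipient and at the embassy as setting. No fact matches that background with a different agent, so 0.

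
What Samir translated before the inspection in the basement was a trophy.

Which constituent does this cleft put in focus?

a trophy

In a pseudo-cleft "What ... was X", the post-copular constituent X is the focus.
Here the focus is "a trophy". The backgrounded (presupposed) material includes "Samir", "in the basement" and "before the inspection".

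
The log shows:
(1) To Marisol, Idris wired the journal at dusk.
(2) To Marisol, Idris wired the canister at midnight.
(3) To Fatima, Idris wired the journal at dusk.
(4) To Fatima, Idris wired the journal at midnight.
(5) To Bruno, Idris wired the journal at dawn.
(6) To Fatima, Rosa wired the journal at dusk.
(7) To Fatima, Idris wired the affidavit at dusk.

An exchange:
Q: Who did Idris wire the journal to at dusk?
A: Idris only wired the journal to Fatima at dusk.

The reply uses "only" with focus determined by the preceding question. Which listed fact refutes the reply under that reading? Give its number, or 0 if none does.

The question "Who did ... to ...?" targets the recipient, so in the reply the focus falls on "Fatima".
So "only" ranges over recipients; the rest (same agent, thing, setting (Idris / the journal / at dusk)) is presupposed.
Fact (1) keeps same agent, thing, setting (Idris / the journal / at dusk) but has recipient = Marisol; that refutes the reply.
(Fact (4) would refute a reading with focus on the setting — but that is not what the question asks.)

1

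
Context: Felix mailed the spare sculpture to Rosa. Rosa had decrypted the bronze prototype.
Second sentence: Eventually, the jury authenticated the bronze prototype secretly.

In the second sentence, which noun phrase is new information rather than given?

"the bronze prototype" in the second sentence is given — already mentioned in the context.
"the jury" has no antecedent in the context; it is discourse-new.

the jury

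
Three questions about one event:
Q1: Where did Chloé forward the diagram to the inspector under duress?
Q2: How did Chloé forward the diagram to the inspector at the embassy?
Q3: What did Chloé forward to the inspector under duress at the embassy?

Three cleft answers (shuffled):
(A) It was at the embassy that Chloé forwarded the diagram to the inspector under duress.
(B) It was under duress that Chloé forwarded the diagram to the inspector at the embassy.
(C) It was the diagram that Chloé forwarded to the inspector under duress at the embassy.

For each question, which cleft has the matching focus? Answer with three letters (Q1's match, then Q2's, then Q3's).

ABC

Q1 asks about the location; cleft (A) focuses "at the embassy", which is the location — so Q1 → A.
Q2 asks about the manner; cleft (B) focuses "under duress", which is the manner — so Q2 → B.
Q3 asks about the direct object; cleft (C) focuses "the diagram", which is the direct object — so Q3 → C.
Mapping: Q1→A, Q2→B, Q3→C.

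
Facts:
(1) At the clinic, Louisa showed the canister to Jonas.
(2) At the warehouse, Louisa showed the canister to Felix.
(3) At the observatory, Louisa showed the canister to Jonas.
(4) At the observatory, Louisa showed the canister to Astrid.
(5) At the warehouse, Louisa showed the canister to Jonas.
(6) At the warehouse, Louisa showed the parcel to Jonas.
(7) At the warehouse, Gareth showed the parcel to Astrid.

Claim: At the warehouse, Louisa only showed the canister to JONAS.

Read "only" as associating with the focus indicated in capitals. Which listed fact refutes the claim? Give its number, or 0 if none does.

Focus (in capitals) is "Jonas" — the recipient. "Only" excludes alternative recipients while holding fixed Louisa as agent and the canister as thing and at the warehouse as setting.
Fact (2) matches on Louisa as agent and the canister as thing and at the warehouse as setting, but has recipient = Felix instead. That refutes the claim.

2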